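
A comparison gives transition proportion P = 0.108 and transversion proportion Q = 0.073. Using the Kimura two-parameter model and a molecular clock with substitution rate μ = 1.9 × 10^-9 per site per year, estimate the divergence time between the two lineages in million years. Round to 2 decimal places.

55.26

Under the Kimura two-parameter model, d = −½ ln(1 − 2P − Q) − ¼ ln(1 − 2Q).
1 − 2P − Q = 0.711, giving −½ ln(0.711) = 0.170541.
1 − 2Q = 0.854, giving −¼ ln(0.854) = 0.039456.
d = 0.170541 + 0.039456 = 0.209997.
Under a molecular clock d = 2μt, so t = d/(2μ) = 0.209997 / (2 × 1.9 × 10^-9) = 55.26 million years.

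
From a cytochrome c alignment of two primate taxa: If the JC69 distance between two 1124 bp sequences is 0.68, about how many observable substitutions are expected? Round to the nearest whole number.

Invert JC69: p = (3/4)(1 − e^(−4d/3)) = 0.75 × (1 − e^(-0.906667)) = 0.75 × (1 − 0.403868) = 0.447099.
Expected differing sites = pL ≈ 0.447099 × 1124 = 502.539276 ≈ 503.

503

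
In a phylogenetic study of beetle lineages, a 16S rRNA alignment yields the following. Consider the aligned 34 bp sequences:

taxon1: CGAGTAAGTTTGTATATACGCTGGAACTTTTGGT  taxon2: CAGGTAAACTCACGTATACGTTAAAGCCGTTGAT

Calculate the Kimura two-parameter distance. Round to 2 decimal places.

Of 34 sites, 14 differences are transitions and 1 are transversions, so P = 14/34 ≈ 0.411765 and Q = 1/34 ≈ 0.029412.
Under the Kimura two-parameter model, d = −½ ln(1 − 2P − Q) − ¼ ln(1 − 2Q).
1 − 2P − Q = 0.147058, giving −½ ln(0.147058) = 0.958464.
1 − 2Q = 0.941176, giving −¼ ln(0.941176) = 0.015156.
d = 0.958464 + 0.015156 = 0.973620.

0.97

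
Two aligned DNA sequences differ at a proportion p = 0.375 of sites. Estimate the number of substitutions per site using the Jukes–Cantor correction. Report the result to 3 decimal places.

d = −(3/4) ln(1 − 4p/3) = −0.75 ln(1 − 0.5) = −0.75 ln(0.5)
  = −0.75 × (-0.693147) = 0.519860 substitutions/site.

0.520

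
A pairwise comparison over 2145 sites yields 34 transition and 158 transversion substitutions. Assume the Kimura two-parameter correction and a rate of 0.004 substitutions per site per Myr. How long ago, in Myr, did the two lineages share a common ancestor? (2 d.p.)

P = 34/2145 ≈ 0.015851 and Q = 158/2145 ≈ 0.07366.
Under the Kimura two-parameter model, d = −½ ln(1 − 2P − Q) − ¼ ln(1 − 2Q).
1 − 2P − Q = 0.894638, giving −½ ln(0.894638) = 0.055668.
1 − 2Q = 0.85268, giving −¼ ln(0.85268) = 0.039843.
d = 0.055668 + 0.039843 = 0.095511.
Under a molecular clock d = 2μt, so t = d/(2μ) = 0.095511 / (2 × 0.004) = 11.94 Myr.

11.94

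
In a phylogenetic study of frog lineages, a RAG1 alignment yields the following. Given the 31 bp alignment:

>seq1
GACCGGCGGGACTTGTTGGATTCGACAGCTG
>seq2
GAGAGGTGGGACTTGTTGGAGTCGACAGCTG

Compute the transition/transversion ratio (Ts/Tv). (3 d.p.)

0.333

Transitions are A↔G and C↔T; transversions are all other mismatches.
Transitions: 1. Transversions: 3.
R = 1/3 = 0.333333… ≈ 0.333 (to 3 d.p.).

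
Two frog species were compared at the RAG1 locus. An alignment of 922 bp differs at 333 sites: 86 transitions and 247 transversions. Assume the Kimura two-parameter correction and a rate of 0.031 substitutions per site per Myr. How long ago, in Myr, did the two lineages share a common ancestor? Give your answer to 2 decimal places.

7.98

P = 86/922 ≈ 0.093275 and Q = 247/922 ≈ 0.267896.
Under the Kimura two-parameter model, d = −½ ln(1 − 2P − Q) − ¼ ln(1 − 2Q).
1 − 2P − Q = 0.545554, giving −½ ln(0.545554) = 0.302977.
1 − 2Q = 0.464208, giving −¼ ln(0.464208) = 0.191856.
d = 0.302977 + 0.191856 = 0.494833.
Under a molecular clock d = 2μt, so t = d/(2μ) = 0.494833 / (2 × 0.031) = 7.98 Myr.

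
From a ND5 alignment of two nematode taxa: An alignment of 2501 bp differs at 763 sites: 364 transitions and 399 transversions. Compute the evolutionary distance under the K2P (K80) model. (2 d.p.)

P = 364/2501 ≈ 0.145542 and Q = 399/2501 ≈ 0.159536.
Under the Kimura two-parameter model, d = −½ ln(1 − 2P − Q) − ¼ ln(1 − 2Q).
1 − 2P − Q = 0.54938, giving −½ ln(0.54938) = 0.299482.
1 − 2Q = 0.680928, giving −¼ ln(0.680928) = 0.096075.
d = 0.299482 + 0.096075 = 0.395557.

0.40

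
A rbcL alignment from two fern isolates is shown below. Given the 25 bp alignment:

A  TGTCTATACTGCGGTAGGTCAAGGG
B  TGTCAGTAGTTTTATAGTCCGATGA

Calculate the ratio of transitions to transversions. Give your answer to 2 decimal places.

Transitions are A↔G and C↔T; transversions are all other mismatches.
Transitions: 6. Transversions: 6.
R = 6/6 = 1.00.

1.00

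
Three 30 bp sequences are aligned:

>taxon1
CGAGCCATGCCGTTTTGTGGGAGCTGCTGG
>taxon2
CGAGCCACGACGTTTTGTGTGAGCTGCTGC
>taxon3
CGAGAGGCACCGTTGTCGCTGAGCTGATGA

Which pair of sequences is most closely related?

taxon1–taxon2: 4/30 differ, p = 0.133, d = 0.147.
taxon1–taxon3: 12/30 differ, p = 0.400, d = 0.572.
taxon2–taxon3: 11/30 differ, p = 0.367, d = 0.503.
The smallest distance is between taxon1 and taxon2.

taxon1 and taxon2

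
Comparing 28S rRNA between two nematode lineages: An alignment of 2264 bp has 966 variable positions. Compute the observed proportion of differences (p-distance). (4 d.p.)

p = 966/2264 = 0.426678… ≈ 0.4267 (to 4 d.p.).

0.4267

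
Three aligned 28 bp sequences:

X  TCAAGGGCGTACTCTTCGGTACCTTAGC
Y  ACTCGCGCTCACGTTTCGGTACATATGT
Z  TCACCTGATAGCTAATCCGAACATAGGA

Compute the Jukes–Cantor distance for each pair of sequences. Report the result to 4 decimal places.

d(X,Y) = 0.6355, d(X,Z) = 0.9396, d(Y,Z) = 0.8240

X–Y: 12/28 sites differ → p ≈ 0.428571, d = −0.75 ln(1 − 0.571428) = 0.635472 ≈ 0.6355.
X–Z: 15/28 sites differ → p ≈ 0.535714, d = −0.75 ln(1 − 0.714285) = 0.939570 ≈ 0.9396.
Y–Z: 14/28 sites differ → p = 0.5, d = −0.75 ln(1 − 0.666667) = 0.823960 ≈ 0.8240.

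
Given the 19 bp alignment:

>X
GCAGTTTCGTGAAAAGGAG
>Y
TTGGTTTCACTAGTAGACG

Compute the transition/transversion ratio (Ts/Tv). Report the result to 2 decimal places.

1.50

Transitions are A↔G and C↔T; transversions are all other mismatches.
Transitions: 6. Transversions: 4.
R = 6/4 = 1.50.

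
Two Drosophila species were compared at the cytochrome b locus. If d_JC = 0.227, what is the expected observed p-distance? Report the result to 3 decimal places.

p = (3/4)(1 − e^(−4d/3)) = 0.75 × (1 − e^(-0.302667)) = 0.75 × (1 − 0.738845) = 0.195866.

0.196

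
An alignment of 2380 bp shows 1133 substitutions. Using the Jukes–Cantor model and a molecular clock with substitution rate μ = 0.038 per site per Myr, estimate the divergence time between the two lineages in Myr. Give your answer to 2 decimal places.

p = 1133/2380 ≈ 0.47605.
d = −(3/4) ln(1 − 4p/3) = −0.75 ln(1 − 0.634733) = −0.75 ln(0.365267)
  = −0.75 × (-1.007127) = 0.755345 substitutions/site.
Under a molecular clock d = 2μt, so t = d/(2μ) = 0.755345 / (2 × 0.038) = 9.94 Myr.

9.94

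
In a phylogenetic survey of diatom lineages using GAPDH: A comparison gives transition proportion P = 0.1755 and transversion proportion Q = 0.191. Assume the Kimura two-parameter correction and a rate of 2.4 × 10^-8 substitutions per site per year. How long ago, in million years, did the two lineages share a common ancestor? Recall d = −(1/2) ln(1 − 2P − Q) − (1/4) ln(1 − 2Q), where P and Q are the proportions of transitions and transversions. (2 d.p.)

10.64

Under the Kimura two-parameter model, d = −½ ln(1 − 2P − Q) − ¼ ln(1 − 2Q).
1 − 2P − Q = 0.458, giving −½ ln(0.458) = 0.390443.
1 − 2Q = 0.618, giving −¼ ln(0.618) = 0.120317.
d = 0.390443 + 0.120317 = 0.510760.
Under a molecular clock d = 2μt, so t = d/(2μ) = 0.510760 / (2 × 2.4 × 10^-8) = 10.64 million years.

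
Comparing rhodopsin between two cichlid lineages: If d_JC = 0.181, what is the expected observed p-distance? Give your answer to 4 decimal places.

p = (3/4)(1 − e^(−4d/3)) = 0.75 × (1 − e^(-0.241333)) = 0.75 × (1 − 0.785580) = 0.160815.

0.1608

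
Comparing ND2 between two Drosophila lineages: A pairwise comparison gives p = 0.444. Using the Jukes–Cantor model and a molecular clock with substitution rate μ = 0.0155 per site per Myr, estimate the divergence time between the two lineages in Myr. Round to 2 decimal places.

21.69

d = −(3/4) ln(1 − 4p/3) = −0.75 ln(1 − 0.592) = −0.75 ln(0.408)
  = −0.75 × (-0.896488) = 0.672366 substitutions/site.
Under a molecular clock d = 2μt, so t = d/(2μ) = 0.672366 / (2 × 0.0155) = 21.69 Myr.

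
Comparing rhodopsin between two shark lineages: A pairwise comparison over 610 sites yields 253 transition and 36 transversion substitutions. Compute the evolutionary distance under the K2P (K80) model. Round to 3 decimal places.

1.128

P = 253/610 ≈ 0.414754 and Q = 36/610 ≈ 0.059016.
Under the Kimura two-parameter model, d = −½ ln(1 − 2P − Q) − ¼ ln(1 − 2Q).
1 − 2P − Q = 0.111476, giving −½ ln(0.111476) = 1.096973.
1 − 2Q = 0.881968, giving −¼ ln(0.881968) = 0.031400.
d = 1.096973 + 0.031400 = 1.128373.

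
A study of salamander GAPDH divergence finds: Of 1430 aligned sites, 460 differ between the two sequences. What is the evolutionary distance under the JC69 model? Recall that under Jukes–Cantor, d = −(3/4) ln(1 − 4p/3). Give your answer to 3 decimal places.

0.420

p = 460/1430 ≈ 0.321678.
d = −(3/4) ln(1 − 4p/3) = −0.75 ln(1 − 0.428904) = −0.75 ln(0.571096)
  = −0.75 × (-0.560198) = 0.420149 substitutions/site.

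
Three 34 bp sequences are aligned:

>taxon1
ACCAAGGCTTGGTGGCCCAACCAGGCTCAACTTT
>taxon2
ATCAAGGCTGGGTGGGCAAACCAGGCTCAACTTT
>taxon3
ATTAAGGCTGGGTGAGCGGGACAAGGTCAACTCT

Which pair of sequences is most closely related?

taxon1–taxon2: 4/34 differ, p = 0.118, d = 0.128.
taxon1–taxon3: 12/34 differ, p = 0.353, d = 0.477.
taxon2–taxon3: 9/34 differ, p = 0.265, d = 0.326.
The smallest distance is between taxon1 and taxon2.

taxon1 and taxon2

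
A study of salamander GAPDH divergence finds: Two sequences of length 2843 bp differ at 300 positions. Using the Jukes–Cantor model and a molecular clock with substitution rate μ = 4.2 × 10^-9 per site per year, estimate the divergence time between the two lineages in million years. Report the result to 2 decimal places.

13.54

p = 300/2843 ≈ 0.105522.
d = −(3/4) ln(1 − 4p/3) = −0.75 ln(1 − 0.140696) = −0.75 ln(0.859304)
  = −0.75 × (-0.151633) = 0.113725 substitutions/site.
Under a molecular clock d = 2μt, so t = d/(2μ) = 0.113725 / (2 × 4.2 × 10^-9) = 13.54 million years.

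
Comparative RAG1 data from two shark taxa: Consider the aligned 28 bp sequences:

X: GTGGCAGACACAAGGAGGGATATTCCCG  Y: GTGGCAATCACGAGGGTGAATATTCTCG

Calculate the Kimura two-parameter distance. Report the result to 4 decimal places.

Of 28 sites, 5 differences are transitions and 2 are transversions, so P = 5/28 ≈ 0.178571 and Q = 2/28 ≈ 0.071429.
Under the Kimura two-parameter model, d = −½ ln(1 − 2P − Q) − ¼ ln(1 − 2Q).
1 − 2P − Q = 0.571429, giving −½ ln(0.571429) = 0.279808.
1 − 2Q = 0.857142, giving −¼ ln(0.857142) = 0.038538.
d = 0.279808 + 0.038538 = 0.318346.

0.3183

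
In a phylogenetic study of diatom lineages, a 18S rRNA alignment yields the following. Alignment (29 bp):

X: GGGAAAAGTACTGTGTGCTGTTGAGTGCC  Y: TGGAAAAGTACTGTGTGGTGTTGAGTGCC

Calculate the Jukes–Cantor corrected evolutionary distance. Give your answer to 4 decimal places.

The sequences differ at 2 of 29 sites (1, 18), so p = 2/29 ≈ 0.068966.
d = −(3/4) ln(1 − 4p/3) = −0.75 ln(1 − 0.091955) = −0.75 ln(0.908045)
  = −0.75 × (-0.096461) = 0.072346 substitutions/site.

0.0723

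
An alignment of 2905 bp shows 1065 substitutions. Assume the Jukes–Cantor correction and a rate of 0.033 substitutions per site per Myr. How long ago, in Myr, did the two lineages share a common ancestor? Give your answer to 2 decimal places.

7.63

p = 1065/2905 ≈ 0.366609.
d = −(3/4) ln(1 − 4p/3) = −0.75 ln(1 − 0.488812) = −0.75 ln(0.511188)
  = −0.75 × (-0.671018) = 0.503264 substitutions/site.
Under a molecular clock d = 2μt, so t = d/(2μ) = 0.503264 / (2 × 0.033) = 7.63 Myr.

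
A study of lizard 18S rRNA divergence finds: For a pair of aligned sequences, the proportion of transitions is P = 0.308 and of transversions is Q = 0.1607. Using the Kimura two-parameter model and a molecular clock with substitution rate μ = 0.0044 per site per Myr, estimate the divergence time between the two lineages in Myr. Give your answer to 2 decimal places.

Under the Kimura two-parameter model, d = −½ ln(1 − 2P − Q) − ¼ ln(1 − 2Q).
1 − 2P − Q = 0.2233, giving −½ ln(0.2233) = 0.749620.
1 − 2Q = 0.6786, giving −¼ ln(0.6786) = 0.096931.
d = 0.749620 + 0.096931 = 0.846551.
Under a molecular clock d = 2μt, so t = d/(2μ) = 0.846551 / (2 × 0.0044) = 96.20 Myr.

96.20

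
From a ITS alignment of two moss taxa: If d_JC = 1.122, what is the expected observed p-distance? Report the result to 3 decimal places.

p = (3/4)(1 − e^(−4d/3)) = 0.75 × (1 − e^(-1.496)) = 0.75 × (1 − 0.224024) = 0.581982.

0.582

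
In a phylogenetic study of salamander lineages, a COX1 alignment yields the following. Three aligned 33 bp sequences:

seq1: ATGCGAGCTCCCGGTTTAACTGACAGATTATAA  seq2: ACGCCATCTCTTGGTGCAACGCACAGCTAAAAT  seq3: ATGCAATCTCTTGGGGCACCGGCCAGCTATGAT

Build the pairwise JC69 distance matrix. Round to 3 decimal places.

seq1–seq2: 13/33 sites differ → p ≈ 0.393939, d = −0.75 ln(1 − 0.525252) = 0.558728 ≈ 0.559.
seq1–seq3: 15/33 sites differ → p ≈ 0.454545, d = −0.75 ln(1 − 0.60606) = 0.698667 ≈ 0.699.
seq2–seq3: 8/33 sites differ → p ≈ 0.242424, d = −0.75 ln(1 − 0.323232) = 0.292820 ≈ 0.293.

d(seq1,seq2) = 0.559, d(seq1,seq3) = 0.699, d(seq2,seq3) = 0.293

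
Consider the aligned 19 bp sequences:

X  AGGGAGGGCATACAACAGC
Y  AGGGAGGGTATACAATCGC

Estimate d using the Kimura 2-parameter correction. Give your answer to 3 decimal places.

0.180

Of 19 sites, 2 differences are transitions and 1 are transversions, so P = 2/19 ≈ 0.105263 and Q = 1/19 ≈ 0.052632.
Under the Kimura two-parameter model, d = −½ ln(1 − 2P − Q) − ¼ ln(1 − 2Q).
1 − 2P − Q = 0.736842, giving −½ ln(0.736842) = 0.152691.
1 − 2Q = 0.894736, giving −¼ ln(0.894736) = 0.027807.
d = 0.152691 + 0.027807 = 0.180498.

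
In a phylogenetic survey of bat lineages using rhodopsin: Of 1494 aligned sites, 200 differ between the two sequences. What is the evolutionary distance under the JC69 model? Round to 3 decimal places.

0.147

p = 200/1494 ≈ 0.133869.
d = −(3/4) ln(1 − 4p/3) = −0.75 ln(1 − 0.178492) = −0.75 ln(0.821508)
  = −0.75 × (-0.196614) = 0.147461 substitutions/site.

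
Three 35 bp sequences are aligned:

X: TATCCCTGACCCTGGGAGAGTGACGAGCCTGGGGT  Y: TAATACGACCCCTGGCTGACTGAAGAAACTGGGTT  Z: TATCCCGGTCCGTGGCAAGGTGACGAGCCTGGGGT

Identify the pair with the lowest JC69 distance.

X–Y: 13/35 differ, p = 0.371, d = 0.513.
X–Z: 6/35 differ, p = 0.171, d = 0.195.
Y–Z: 14/35 differ, p = 0.400, d = 0.572.
The smallest distance is between X and Z.

X and Z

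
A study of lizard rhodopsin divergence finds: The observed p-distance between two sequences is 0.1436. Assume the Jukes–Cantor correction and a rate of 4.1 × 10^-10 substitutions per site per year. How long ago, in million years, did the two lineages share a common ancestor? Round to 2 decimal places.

d = −(3/4) ln(1 − 4p/3) = −0.75 ln(1 − 0.191467) = −0.75 ln(0.808533)
  = −0.75 × (-0.212534) = 0.159401 substitutions/site.
Under a molecular clock d = 2μt, so t = d/(2μ) = 0.159401 / (2 × 4.1 × 10^-10) = 194.39 million years.

194.39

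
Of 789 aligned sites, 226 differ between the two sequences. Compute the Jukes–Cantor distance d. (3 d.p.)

0.361

p = 226/789 ≈ 0.286439.
d = −(3/4) ln(1 − 4p/3) = −0.75 ln(1 − 0.381919) = −0.75 ln(0.618081)
  = −0.75 × (-0.481136) = 0.360852 substitutions/site.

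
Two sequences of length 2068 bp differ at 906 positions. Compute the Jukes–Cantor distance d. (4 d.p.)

0.6581

p = 906/2068 ≈ 0.438104.
d = −(3/4) ln(1 − 4p/3) = −0.75 ln(1 − 0.584139) = −0.75 ln(0.415861)
  = −0.75 × (-0.877404) = 0.658053 substitutions/site.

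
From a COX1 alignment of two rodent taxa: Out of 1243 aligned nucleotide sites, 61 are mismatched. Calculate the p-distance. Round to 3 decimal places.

p = 61/1243 = 0.049074… ≈ 0.049 (to 3 d.p.).

0.049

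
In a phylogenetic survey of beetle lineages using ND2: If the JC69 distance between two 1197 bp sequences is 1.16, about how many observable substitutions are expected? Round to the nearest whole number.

Invert JC69: p = (3/4)(1 − e^(−4d/3)) = 0.75 × (1 − e^(-1.546667)) = 0.75 × (1 − 0.212957) = 0.590282.
Expected differing sites = pL ≈ 0.590282 × 1197 = 706.567554 ≈ 707.

707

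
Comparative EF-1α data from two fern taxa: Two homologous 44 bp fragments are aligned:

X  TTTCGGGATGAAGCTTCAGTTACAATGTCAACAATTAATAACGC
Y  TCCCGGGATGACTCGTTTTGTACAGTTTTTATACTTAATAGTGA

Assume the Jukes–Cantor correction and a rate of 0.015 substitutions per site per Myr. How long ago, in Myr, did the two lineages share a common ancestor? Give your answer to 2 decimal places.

19.71

The sequences differ at 18 of 44 sites, so p = 18/44 ≈ 0.409091.
d = −(3/4) ln(1 − 4p/3) = −0.75 ln(1 − 0.545455) = −0.75 ln(0.454545)
  = −0.75 × (-0.788458) = 0.591344 substitutions/site.
Under a molecular clock d = 2μt, so t = d/(2μ) = 0.591344 / (2 × 0.015) = 19.71 Myr.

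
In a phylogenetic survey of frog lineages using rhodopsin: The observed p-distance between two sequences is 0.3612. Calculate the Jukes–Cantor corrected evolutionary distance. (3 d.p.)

0.493

d = −(3/4) ln(1 − 4p/3) = −0.75 ln(1 − 0.4816) = −0.75 ln(0.5184)
  = −0.75 × (-0.657008) = 0.492756 substitutions/site.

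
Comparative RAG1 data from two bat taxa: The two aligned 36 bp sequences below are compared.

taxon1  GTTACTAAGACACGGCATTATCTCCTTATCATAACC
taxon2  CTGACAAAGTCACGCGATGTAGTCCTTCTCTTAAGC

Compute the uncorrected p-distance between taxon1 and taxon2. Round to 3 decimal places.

The sequences differ at 13 of 36 positions.
p = 13/36 = 0.361111… ≈ 0.361 (to 3 d.p.).

0.361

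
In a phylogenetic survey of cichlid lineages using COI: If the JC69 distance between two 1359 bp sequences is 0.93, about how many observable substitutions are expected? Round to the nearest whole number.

Invert JC69: p = (3/4)(1 − e^(−4d/3)) = 0.75 × (1 − e^(-1.24)) = 0.75 × (1 − 0.289384) = 0.532962.
Expected differing sites = pL ≈ 0.532962 × 1359 = 724.295358 ≈ 724.

724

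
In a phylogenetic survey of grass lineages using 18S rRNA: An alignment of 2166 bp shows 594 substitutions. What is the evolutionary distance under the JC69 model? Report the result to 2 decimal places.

0.34

p = 594/2166 ≈ 0.274238.
d = −(3/4) ln(1 − 4p/3) = −0.75 ln(1 − 0.365651) = −0.75 ln(0.634349)
  = −0.75 × (-0.455156) = 0.341367 substitutions/site.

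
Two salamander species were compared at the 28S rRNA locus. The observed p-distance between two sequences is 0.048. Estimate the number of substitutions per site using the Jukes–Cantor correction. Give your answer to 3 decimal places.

0.050

d = −(3/4) ln(1 − 4p/3) = −0.75 ln(1 − 0.064) = −0.75 ln(0.936)
  = −0.75 × (-0.066140) = 0.049605 substitutions/site.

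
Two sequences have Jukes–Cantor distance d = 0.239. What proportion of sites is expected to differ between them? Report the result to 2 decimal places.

0.20

p = (3/4)(1 − e^(−4d/3)) = 0.75 × (1 − e^(-0.318667)) = 0.75 × (1 − 0.727118) = 0.204662.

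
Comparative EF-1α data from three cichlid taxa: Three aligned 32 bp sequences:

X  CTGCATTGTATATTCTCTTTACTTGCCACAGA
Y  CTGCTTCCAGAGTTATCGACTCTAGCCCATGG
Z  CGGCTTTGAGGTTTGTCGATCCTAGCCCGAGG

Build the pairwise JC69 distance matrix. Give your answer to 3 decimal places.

X–Y: 17/32 sites differ → p = 0.53125, d = −0.75 ln(1 − 0.708333) = 0.924107 ≈ 0.924.
X–Z: 14/32 sites differ → p = 0.4375, d = −0.75 ln(1 − 0.583333) = 0.656601 ≈ 0.657.
Y–Z: 10/32 sites differ → p = 0.3125, d = −0.75 ln(1 − 0.416667) = 0.404248 ≈ 0.404.

d(X,Y) = 0.924, d(X,Z) = 0.657, d(Y,Z) = 0.404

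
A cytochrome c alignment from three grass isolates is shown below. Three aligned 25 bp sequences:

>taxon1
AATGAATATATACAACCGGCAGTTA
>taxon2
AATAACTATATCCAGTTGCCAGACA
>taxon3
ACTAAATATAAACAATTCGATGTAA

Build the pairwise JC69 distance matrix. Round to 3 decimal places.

d(taxon1,taxon2) = 0.490, d(taxon1,taxon3) = 0.490, d(taxon2,taxon3) = 0.663

taxon1–taxon2: 9/25 sites differ → p = 0.36, d = −0.75 ln(1 − 0.48) = 0.490445 ≈ 0.490.
taxon1–taxon3: 9/25 sites differ → p = 0.36, d = −0.75 ln(1 − 0.48) = 0.490445 ≈ 0.490.
taxon2–taxon3: 11/25 sites differ → p = 0.44, d = −0.75 ln(1 − 0.586667) = 0.662626 ≈ 0.663.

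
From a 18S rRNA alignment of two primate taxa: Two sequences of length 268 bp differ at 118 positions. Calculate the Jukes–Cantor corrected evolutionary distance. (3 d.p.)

0.663

p = 118/268 ≈ 0.440299.
d = −(3/4) ln(1 − 4p/3) = −0.75 ln(1 − 0.587065) = −0.75 ln(0.412935)
  = −0.75 × (-0.884465) = 0.663349 substitutions/site.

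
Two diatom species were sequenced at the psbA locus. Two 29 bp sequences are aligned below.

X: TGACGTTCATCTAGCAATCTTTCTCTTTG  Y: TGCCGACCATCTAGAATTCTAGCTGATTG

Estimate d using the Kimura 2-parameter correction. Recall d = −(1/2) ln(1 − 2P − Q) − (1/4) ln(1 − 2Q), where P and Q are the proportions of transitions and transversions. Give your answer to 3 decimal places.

Of 29 sites, 1 differences are transitions and 8 are transversions, so P = 1/29 ≈ 0.034483 and Q = 8/29 ≈ 0.275862.
Under the Kimura two-parameter model, d = −½ ln(1 − 2P − Q) − ¼ ln(1 − 2Q).
1 − 2P − Q = 0.655172, giving −½ ln(0.655172) = 0.211429.
1 − 2Q = 0.448276, giving −¼ ln(0.448276) = 0.200587.
d = 0.211429 + 0.200587 = 0.412016.

0.412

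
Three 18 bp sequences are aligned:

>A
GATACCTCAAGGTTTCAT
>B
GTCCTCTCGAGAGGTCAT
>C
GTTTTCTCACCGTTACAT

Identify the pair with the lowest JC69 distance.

A–B: 8/18 differ, p = 0.444, d = 0.673.
A–C: 6/18 differ, p = 0.333, d = 0.441.
B–C: 9/18 differ, p = 0.500, d = 0.824.
The smallest distance is between A and C.

A and C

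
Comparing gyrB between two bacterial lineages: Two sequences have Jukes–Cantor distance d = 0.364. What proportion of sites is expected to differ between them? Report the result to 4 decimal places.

0.2884

p = (3/4)(1 − e^(−4d/3)) = 0.75 × (1 − e^(-0.485333)) = 0.75 × (1 − 0.615492) = 0.288381.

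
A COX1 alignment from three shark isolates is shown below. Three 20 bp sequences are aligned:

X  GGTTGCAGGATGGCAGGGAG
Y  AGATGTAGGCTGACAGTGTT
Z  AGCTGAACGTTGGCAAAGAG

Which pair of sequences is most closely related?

X and Z

X–Y: 8/20 differ, p = 0.400, d = 0.572.
X–Z: 7/20 differ, p = 0.350, d = 0.471.
Y–Z: 9/20 differ, p = 0.450, d = 0.687.
The smallest distance is between X and Z.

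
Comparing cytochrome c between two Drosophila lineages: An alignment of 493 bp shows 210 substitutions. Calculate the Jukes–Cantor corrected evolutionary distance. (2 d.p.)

p = 210/493 ≈ 0.425963.
d = −(3/4) ln(1 − 4p/3) = −0.75 ln(1 − 0.567951) = −0.75 ln(0.432049)
  = −0.75 × (-0.839216) = 0.629412 substitutions/site.

0.63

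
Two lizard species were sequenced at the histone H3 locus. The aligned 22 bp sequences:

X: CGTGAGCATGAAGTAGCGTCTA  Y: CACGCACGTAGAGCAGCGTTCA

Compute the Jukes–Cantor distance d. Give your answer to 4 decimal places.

The sequences differ at 10 of 22 sites (2, 3, 5, 6, 8, 10, 11, 14, 20, 21), so p = 10/22 ≈ 0.454545.
d = −(3/4) ln(1 − 4p/3) = −0.75 ln(1 − 0.60606) = −0.75 ln(0.39394)
  = −0.75 × (-0.931557) = 0.698668 substitutions/site.

0.6987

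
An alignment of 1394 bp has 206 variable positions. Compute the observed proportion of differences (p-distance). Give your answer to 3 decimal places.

0.148

p = 206/1394 = 0.147776… ≈ 0.148 (to 3 d.p.).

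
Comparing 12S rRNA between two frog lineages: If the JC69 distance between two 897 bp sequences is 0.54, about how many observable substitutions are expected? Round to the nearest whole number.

Invert JC69: p = (3/4)(1 − e^(−4d/3)) = 0.75 × (1 − e^(-0.72)) = 0.75 × (1 − 0.486752) = 0.384936.
Expected differing sites = pL ≈ 0.384936 × 897 = 345.287592 ≈ 345.

345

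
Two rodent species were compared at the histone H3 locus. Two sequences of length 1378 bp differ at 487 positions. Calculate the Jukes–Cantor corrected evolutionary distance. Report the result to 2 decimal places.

0.48

p = 487/1378 ≈ 0.353411.
d = −(3/4) ln(1 − 4p/3) = −0.75 ln(1 − 0.471215) = −0.75 ln(0.528785)
  = −0.75 × (-0.637173) = 0.477880 substitutions/site.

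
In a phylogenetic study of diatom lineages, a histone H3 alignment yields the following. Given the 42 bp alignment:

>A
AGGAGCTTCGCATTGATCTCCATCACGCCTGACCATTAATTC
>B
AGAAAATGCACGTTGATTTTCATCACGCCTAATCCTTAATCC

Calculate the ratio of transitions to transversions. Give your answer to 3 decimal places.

3.000

Transitions are A↔G and C↔T; transversions are all other mismatches.
Transitions: 9. Transversions: 3.
R = 9/3 = 3.000.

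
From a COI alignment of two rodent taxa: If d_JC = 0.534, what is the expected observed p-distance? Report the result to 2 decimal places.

p = (3/4)(1 − e^(−4d/3)) = 0.75 × (1 − e^(-0.712)) = 0.75 × (1 − 0.490662) = 0.382004.

0.38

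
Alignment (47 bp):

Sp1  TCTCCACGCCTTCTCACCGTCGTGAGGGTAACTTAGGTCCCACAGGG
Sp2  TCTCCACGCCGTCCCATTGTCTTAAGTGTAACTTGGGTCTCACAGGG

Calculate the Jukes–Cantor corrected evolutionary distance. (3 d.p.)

The sequences differ at 9 of 47 sites (11, 14, 17, 18, 22, 24, 27, 35, 40), so p = 9/47 ≈ 0.191489.
d = −(3/4) ln(1 − 4p/3) = −0.75 ln(1 − 0.255319) = −0.75 ln(0.744681)
  = −0.75 × (-0.294799) = 0.221099 substitutions/site.

0.221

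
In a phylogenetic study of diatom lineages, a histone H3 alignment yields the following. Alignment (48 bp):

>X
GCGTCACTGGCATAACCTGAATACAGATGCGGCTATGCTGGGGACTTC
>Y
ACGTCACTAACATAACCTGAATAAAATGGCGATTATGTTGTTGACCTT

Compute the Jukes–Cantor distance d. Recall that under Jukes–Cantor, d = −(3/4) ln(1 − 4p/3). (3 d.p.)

0.369

The sequences differ at 14 of 48 sites, so p = 14/48 ≈ 0.291667.
d = −(3/4) ln(1 − 4p/3) = −0.75 ln(1 − 0.388889) = −0.75 ln(0.611111)
  = −0.75 × (-0.492477) = 0.369358 substitutions/site.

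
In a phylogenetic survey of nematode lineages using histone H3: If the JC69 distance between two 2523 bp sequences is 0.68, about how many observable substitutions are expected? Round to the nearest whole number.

Invert JC69: p = (3/4)(1 − e^(−4d/3)) = 0.75 × (1 − e^(-0.906667)) = 0.75 × (1 − 0.403868) = 0.447099.
Expected differing sites = pL ≈ 0.447099 × 2523 = 1128.030777 ≈ 1128.

1128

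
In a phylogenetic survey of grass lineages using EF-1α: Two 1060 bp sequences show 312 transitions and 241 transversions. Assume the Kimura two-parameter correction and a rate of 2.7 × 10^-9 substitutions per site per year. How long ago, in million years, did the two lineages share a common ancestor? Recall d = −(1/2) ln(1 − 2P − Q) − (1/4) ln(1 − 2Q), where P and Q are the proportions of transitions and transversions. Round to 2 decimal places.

184.84

P = 312/1060 ≈ 0.29434 and Q = 241/1060 ≈ 0.227358.
Under the Kimura two-parameter model, d = −½ ln(1 − 2P − Q) − ¼ ln(1 − 2Q).
1 − 2P − Q = 0.183962, giving −½ ln(0.183962) = 0.846513.
1 − 2Q = 0.545284, giving −¼ ln(0.545284) = 0.151612.
d = 0.846513 + 0.151612 = 0.998125.
Under a molecular clock d = 2μt, so t = d/(2μ) = 0.998125 / (2 × 2.7 × 10^-9) = 184.84 million years.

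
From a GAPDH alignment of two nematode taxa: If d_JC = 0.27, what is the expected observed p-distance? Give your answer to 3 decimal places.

p = (3/4)(1 − e^(−4d/3)) = 0.75 × (1 − e^(-0.36)) = 0.75 × (1 − 0.697676) = 0.226743.

0.227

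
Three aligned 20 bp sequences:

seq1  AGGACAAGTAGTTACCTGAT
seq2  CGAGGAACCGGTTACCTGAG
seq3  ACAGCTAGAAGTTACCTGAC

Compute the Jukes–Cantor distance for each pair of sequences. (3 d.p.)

seq1–seq2: 8/20 sites differ → p = 0.4, d = −0.75 ln(1 − 0.533333) = 0.571605 ≈ 0.572.
seq1–seq3: 6/20 sites differ → p = 0.3, d = −0.75 ln(1 − 0.4) = 0.383119 ≈ 0.383.
seq2–seq3: 8/20 sites differ → p = 0.4, d = −0.75 ln(1 − 0.533333) = 0.571605 ≈ 0.572.

d(seq1,seq2) = 0.572, d(seq1,seq3) = 0.383, d(seq2,seq3) = 0.572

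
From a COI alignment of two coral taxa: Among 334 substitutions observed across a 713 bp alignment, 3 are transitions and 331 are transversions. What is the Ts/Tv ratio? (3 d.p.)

0.009

R = 3/331 = 0.009063… ≈ 0.009 (to 3 d.p.).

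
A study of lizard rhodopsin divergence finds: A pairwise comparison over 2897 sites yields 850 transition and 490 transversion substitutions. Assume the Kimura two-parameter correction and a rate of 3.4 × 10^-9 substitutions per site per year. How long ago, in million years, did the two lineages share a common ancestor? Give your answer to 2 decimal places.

118.89

P = 850/2897 ≈ 0.293407 and Q = 490/2897 ≈ 0.16914.
Under the Kimura two-parameter model, d = −½ ln(1 − 2P − Q) − ¼ ln(1 − 2Q).
1 − 2P − Q = 0.244046, giving −½ ln(0.244046) = 0.705199.
1 − 2Q = 0.66172, giving −¼ ln(0.66172) = 0.103228.
d = 0.705199 + 0.103228 = 0.808427.
Under a molecular clock d = 2μt, so t = d/(2μ) = 0.808427 / (2 × 3.4 × 10^-9) = 118.89 million years.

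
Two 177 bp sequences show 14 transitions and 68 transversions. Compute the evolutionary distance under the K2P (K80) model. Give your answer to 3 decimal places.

0.756

P = 14/177 ≈ 0.079096 and Q = 68/177 ≈ 0.384181.
Under the Kimura two-parameter model, d = −½ ln(1 − 2P − Q) − ¼ ln(1 − 2Q).
1 − 2P − Q = 0.457627, giving −½ ln(0.457627) = 0.390850.
1 − 2Q = 0.231638, giving −¼ ln(0.231638) = 0.365645.
d = 0.390850 + 0.365645 = 0.756495.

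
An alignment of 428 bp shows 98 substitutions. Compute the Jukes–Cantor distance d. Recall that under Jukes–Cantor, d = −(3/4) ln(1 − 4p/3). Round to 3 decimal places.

p = 98/428 ≈ 0.228972.
d = −(3/4) ln(1 − 4p/3) = −0.75 ln(1 − 0.305296) = −0.75 ln(0.694704)
  = −0.75 × (-0.364269) = 0.273202 substitutions/site.

0.273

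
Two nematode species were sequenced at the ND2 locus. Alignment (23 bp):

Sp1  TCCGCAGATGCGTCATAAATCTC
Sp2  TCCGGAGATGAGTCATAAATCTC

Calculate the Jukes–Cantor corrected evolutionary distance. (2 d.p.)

0.09

The sequences differ at 2 of 23 sites (5, 11), so p = 2/23 ≈ 0.086957.
d = −(3/4) ln(1 − 4p/3) = −0.75 ln(1 − 0.115943) = −0.75 ln(0.884057)
  = −0.75 × (-0.123234) = 0.092426 substitutions/site.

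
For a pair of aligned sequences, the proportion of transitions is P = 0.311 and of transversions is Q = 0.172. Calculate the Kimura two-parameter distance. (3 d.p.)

0.895

Under the Kimura two-parameter model, d = −½ ln(1 − 2P − Q) − ¼ ln(1 − 2Q).
1 − 2P − Q = 0.206, giving −½ ln(0.206) = 0.789940.
1 − 2Q = 0.656, giving −¼ ln(0.656) = 0.105399.
d = 0.789940 + 0.105399 = 0.895339.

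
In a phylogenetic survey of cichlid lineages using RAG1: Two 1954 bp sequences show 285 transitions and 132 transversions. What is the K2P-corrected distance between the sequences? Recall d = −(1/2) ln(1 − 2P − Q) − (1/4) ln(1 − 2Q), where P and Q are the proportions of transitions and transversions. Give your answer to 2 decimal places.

0.26

P = 285/1954 ≈ 0.145855 and Q = 132/1954 ≈ 0.067554.
Under the Kimura two-parameter model, d = −½ ln(1 − 2P − Q) − ¼ ln(1 − 2Q).
1 − 2P − Q = 0.640736, giving −½ ln(0.640736) = 0.222569.
1 − 2Q = 0.864892, giving −¼ ln(0.864892) = 0.036288.
d = 0.222569 + 0.036288 = 0.258857.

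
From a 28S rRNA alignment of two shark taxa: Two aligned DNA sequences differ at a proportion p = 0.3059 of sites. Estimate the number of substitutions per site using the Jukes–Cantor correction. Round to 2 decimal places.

0.39

d = −(3/4) ln(1 − 4p/3) = −0.75 ln(1 − 0.407867) = −0.75 ln(0.592133)
  = −0.75 × (-0.524024) = 0.393018 substitutions/site.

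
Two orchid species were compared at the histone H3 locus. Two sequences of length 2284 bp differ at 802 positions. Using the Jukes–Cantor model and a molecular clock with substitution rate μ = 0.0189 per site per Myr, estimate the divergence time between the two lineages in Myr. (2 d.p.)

p = 802/2284 ≈ 0.351138.
d = −(3/4) ln(1 − 4p/3) = −0.75 ln(1 − 0.468184) = −0.75 ln(0.531816)
  = −0.75 × (-0.631458) = 0.473594 substitutions/site.
Under a molecular clock d = 2μt, so t = d/(2μ) = 0.473594 / (2 × 0.0189) = 12.53 Myr.

12.53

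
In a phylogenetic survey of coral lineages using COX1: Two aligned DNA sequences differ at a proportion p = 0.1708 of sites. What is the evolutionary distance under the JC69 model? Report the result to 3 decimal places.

0.194

d = −(3/4) ln(1 − 4p/3) = −0.75 ln(1 − 0.227733) = −0.75 ln(0.772267)
  = −0.75 × (-0.258425) = 0.193819 substitutions/site.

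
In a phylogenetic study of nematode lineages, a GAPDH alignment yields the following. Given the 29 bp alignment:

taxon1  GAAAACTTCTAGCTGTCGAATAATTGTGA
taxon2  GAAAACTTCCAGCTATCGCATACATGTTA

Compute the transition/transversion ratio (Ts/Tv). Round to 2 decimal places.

Transitions are A↔G and C↔T; transversions are all other mismatches.
Transitions: 2. Transversions: 4.
R = 2/4 = 0.50.

0.50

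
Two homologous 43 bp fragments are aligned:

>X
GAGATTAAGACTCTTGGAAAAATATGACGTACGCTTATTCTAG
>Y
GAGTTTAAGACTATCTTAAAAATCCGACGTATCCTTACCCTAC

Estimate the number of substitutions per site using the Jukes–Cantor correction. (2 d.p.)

0.35

The sequences differ at 12 of 43 sites, so p = 12/43 ≈ 0.27907.
d = −(3/4) ln(1 − 4p/3) = −0.75 ln(1 − 0.372093) = −0.75 ln(0.627907)
  = −0.75 × (-0.465363) = 0.349022 substitutions/site.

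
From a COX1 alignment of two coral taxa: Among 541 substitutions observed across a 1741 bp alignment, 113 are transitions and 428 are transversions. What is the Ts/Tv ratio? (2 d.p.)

R = 113/428 = 0.264018… ≈ 0.26 (to 2 d.p.).

0.26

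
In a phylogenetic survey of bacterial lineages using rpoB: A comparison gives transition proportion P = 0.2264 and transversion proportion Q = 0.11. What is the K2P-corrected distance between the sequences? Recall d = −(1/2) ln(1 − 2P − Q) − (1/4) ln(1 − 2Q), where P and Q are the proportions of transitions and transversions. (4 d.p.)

Under the Kimura two-parameter model, d = −½ ln(1 − 2P − Q) − ¼ ln(1 − 2Q).
1 − 2P − Q = 0.4372, giving −½ ln(0.4372) = 0.413682.
1 − 2Q = 0.78, giving −¼ ln(0.78) = 0.062115.
d = 0.413682 + 0.062115 = 0.475797.

0.4758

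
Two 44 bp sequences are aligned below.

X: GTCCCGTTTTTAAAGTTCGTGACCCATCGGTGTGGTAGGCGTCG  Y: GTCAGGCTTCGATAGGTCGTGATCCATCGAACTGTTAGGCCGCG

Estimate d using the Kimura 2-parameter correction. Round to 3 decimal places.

0.415

Of 44 sites, 4 differences are transitions and 10 are transversions, so P = 4/44 ≈ 0.090909 and Q = 10/44 ≈ 0.227273.
Under the Kimura two-parameter model, d = −½ ln(1 − 2P − Q) − ¼ ln(1 − 2Q).
1 − 2P − Q = 0.590909, giving −½ ln(0.590909) = 0.263047.
1 − 2Q = 0.545454, giving −¼ ln(0.545454) = 0.151534.
d = 0.263047 + 0.151534 = 0.414581.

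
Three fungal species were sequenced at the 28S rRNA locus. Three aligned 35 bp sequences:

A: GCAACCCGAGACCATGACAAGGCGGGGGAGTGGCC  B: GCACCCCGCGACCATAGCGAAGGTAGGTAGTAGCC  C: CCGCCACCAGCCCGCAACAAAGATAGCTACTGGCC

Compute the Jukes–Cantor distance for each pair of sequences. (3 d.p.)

d(A,B) = 0.407, d(A,C) = 0.705, d(B,C) = 0.572

A–B: 11/35 sites differ → p ≈ 0.314286, d = −0.75 ln(1 − 0.419048) = 0.407315 ≈ 0.407.
A–C: 16/35 sites differ → p ≈ 0.457143, d = −0.75 ln(1 − 0.609524) = 0.705292 ≈ 0.705.
B–C: 14/35 sites differ → p = 0.4, d = −0.75 ln(1 − 0.533333) = 0.571605 ≈ 0.572.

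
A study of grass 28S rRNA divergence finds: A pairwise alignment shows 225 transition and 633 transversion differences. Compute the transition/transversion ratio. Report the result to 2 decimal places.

R = 225/633 = 0.355450… ≈ 0.36 (to 2 d.p.).

0.36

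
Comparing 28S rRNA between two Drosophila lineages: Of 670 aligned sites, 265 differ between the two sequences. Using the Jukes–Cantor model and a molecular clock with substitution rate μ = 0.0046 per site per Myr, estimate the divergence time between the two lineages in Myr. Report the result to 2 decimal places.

61.09

p = 265/670 ≈ 0.395522.
d = −(3/4) ln(1 − 4p/3) = −0.75 ln(1 − 0.527363) = −0.75 ln(0.472637)
  = −0.75 × (-0.749428) = 0.562071 substitutions/site.
Under a molecular clock d = 2μt, so t = d/(2μ) = 0.562071 / (2 × 0.0046) = 61.09 Myr.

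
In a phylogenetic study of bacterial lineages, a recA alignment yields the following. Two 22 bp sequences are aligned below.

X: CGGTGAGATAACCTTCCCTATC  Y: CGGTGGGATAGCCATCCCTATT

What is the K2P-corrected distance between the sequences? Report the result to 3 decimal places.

0.215

Of 22 sites, 3 differences are transitions and 1 are transversions, so P = 3/22 ≈ 0.136364 and Q = 1/22 ≈ 0.045455.
Under the Kimura two-parameter model, d = −½ ln(1 − 2P − Q) − ¼ ln(1 − 2Q).
1 − 2P − Q = 0.681817, giving −½ ln(0.681817) = 0.191497.
1 − 2Q = 0.90909, giving −¼ ln(0.90909) = 0.023828.
d = 0.191497 + 0.023828 = 0.215325.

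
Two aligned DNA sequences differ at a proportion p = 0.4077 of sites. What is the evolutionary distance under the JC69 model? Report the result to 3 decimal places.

0.588

d = −(3/4) ln(1 − 4p/3) = −0.75 ln(1 − 0.5436) = −0.75 ln(0.4564)
  = −0.75 × (-0.784386) = 0.588290 substitutions/site.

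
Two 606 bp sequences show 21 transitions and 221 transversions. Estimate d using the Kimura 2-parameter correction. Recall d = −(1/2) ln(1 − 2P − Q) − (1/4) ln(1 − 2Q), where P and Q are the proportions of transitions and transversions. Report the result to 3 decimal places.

P = 21/606 ≈ 0.034653 and Q = 221/606 ≈ 0.364686.
Under the Kimura two-parameter model, d = −½ ln(1 − 2P − Q) − ¼ ln(1 − 2Q).
1 − 2P − Q = 0.566008, giving −½ ln(0.566008) = 0.284574.
1 − 2Q = 0.270628, giving −¼ ln(0.270628) = 0.326753.
d = 0.284574 + 0.326753 = 0.611327.

0.611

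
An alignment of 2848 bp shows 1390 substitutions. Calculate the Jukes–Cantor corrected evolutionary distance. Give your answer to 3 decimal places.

p = 1390/2848 ≈ 0.488062.
d = −(3/4) ln(1 − 4p/3) = −0.75 ln(1 − 0.650749) = −0.75 ln(0.349251)
  = −0.75 × (-1.051964) = 0.788973 substitutions/site.

0.789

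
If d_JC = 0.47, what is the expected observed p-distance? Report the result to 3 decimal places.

p = (3/4)(1 − e^(−4d/3)) = 0.75 × (1 − e^(-0.626667)) = 0.75 × (1 − 0.534370) = 0.349223.

0.349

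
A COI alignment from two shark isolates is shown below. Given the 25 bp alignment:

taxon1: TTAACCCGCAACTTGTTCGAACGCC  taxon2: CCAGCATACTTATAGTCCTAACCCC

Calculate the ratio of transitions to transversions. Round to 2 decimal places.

Transitions are A↔G and C↔T; transversions are all other mismatches.
Transitions: 6. Transversions: 7.
R = 6/7 = 0.857142… ≈ 0.86 (to 2 d.p.).

0.86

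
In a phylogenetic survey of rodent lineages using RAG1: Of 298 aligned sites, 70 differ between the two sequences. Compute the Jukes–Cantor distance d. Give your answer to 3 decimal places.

p = 70/298 ≈ 0.234899.
d = −(3/4) ln(1 − 4p/3) = −0.75 ln(1 − 0.313199) = −0.75 ln(0.686801)
  = −0.75 × (-0.375711) = 0.281783 substitutions/site.

0.282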